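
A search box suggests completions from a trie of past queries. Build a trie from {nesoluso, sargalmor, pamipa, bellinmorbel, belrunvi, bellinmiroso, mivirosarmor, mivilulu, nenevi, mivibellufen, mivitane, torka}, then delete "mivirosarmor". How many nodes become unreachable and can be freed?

Walk "mivirosarmor" from the leaf back toward the root, removing each node that no remaining word uses.
The suffix "rosarmor" (8 nodes) is used only by "mivirosarmor"; the node for "mivi" still has the child "l", so pruning stops there.
Nodes removed: 8

8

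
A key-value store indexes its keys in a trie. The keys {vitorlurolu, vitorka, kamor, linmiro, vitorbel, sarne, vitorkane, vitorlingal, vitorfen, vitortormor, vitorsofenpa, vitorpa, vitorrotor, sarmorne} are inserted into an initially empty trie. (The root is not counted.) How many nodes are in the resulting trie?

68

Count nodes per top-level branch (shared prefixes stored once):
  'k'-branch (kamor): 5 nodes
  'l'-branch (linmiro): 7 nodes
  's'-branch (sarmorne, sarne): 10 nodes
  'v'-branch (vitorbel, vitorfen, vitorka, vitorkane, vitorlingal, vitorlurolu, vitorpa, vitorrotor, vitorsofenpa, vitortormor): 46 nodes
Sum: 68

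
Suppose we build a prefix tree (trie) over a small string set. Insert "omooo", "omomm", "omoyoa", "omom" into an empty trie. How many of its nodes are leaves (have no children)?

Leaves are exactly the stored words that no other stored word extends.
Those words: "omomm", "omooo", "omoyoa"
Leaf count: 3

3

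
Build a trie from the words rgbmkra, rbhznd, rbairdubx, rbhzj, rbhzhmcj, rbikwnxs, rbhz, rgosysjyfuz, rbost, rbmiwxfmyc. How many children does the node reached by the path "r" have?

2

Walk "r" from the root, arriving at one node.
Distinct next characters after "r": b, g.
That node has 2 child edges.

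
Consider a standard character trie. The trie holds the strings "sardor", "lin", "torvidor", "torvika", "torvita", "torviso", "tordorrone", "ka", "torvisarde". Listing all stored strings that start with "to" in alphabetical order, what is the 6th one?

DFS of the "to" subtree visits, in order: "tordorrone", "torvidor", "torvika", "torvisarde", "torviso", "torvita"
Position 6: torvita

torvita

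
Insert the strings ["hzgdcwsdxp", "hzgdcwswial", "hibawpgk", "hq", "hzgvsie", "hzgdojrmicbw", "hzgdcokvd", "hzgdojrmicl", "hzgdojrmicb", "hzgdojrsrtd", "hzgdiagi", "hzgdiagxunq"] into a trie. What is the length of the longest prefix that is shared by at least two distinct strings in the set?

Equivalently: take the maximum, over all pairs, of their longest common prefix length.
e.g. "hzgdojrmicb" and "hzgdojrmicbw" share the prefix "hzgdojrmicb" of length 11; no pair shares a longer one.
Longest shared-prefix length: 11

11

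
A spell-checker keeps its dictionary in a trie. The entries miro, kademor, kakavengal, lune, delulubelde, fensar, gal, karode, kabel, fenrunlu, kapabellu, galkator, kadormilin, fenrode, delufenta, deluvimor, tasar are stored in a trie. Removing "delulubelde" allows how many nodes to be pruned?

A node on "delulubelde"'s path can go only if nothing else ends at it or branches off below it.
The suffix "lubelde" (7 nodes) is used only by "delulubelde"; the node for "delu" still has the child "f", so pruning stops there.
Nodes removed: 7

7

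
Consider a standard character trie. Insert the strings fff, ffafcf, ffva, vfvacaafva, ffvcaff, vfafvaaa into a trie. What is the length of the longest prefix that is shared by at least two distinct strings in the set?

Look for the deepest trie node that still has at least two words in its subtree.
e.g. "ffva" and "ffvcaff" share the prefix "ffv" of length 3; no pair shares a longer one.
Longest shared-prefix length: 3

3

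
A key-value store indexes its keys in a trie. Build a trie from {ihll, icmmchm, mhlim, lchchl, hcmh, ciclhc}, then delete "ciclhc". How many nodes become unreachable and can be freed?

Walk "ciclhc" from the leaf back toward the root, removing each node that no remaining word uses.
No other word shares any prefix with "ciclhc", so all 6 of its nodes go.
Nodes removed: 6

6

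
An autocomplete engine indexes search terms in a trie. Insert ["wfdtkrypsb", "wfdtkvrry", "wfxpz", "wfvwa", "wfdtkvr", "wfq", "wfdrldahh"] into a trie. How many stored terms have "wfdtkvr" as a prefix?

2

Filter for entries beginning with "wfdtkvr":
Matches: "wfdtkvr", "wfdtkvrry"
Count: 2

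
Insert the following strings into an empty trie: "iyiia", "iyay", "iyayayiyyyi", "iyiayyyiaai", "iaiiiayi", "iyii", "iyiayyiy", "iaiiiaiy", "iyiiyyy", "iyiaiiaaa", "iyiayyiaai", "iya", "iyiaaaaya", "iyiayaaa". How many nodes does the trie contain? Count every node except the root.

52

Trace insertions, counting only characters that open a new branch:
  "iyiia" → 5 new (i, y, i, i, a)
  "iyay" → prefix "iy" already present; 2 new (a, y)
  "iyayayiyyyi" → prefix "iyay" already present; 7 new (a, y, i, y, y, y, i)
  "iyiayyyiaai" → prefix "iyi" already present; 8 new (a, y, y, y, i, a, a, i)
  "iaiiiayi" → prefix "i" already present; 7 new (a, i, i, i, a, y, i)
  "iyii" → prefix "iyii" already present; 0 new (none)
  "iyiayyiy" → prefix "iyiayy" already present; 2 new (i, y)
  "iaiiiaiy" → prefix "iaiiia" already present; 2 new (i, y)
  "iyiiyyy" → prefix "iyii" already present; 3 new (y, y, y)
  "iyiaiiaaa" → prefix "iyia" already present; 5 new (i, i, a, a, a)
  "iyiayyiaai" → prefix "iyiayyi" already present; 3 new (a, a, i)
  "iya" → prefix "iya" already present; 0 new (none)
  "iyiaaaaya" → prefix "iyia" already present; 5 new (a, a, a, y, a)
  "iyiayaaa" → prefix "iyiay" already present; 3 new (a, a, a)
Total nodes = 5 + 2 + 7 + 8 + 7 + 0 + 2 + 2 + 3 + 5 + 3 + 0 + 5 + 3 = 52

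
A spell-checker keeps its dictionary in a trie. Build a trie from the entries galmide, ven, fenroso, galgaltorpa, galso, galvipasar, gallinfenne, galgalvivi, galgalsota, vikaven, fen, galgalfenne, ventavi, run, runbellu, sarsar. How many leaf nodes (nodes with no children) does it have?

13

A leaf is a node with no children — equivalently, the end of a word that is not a proper prefix of any other stored word.
Those words: "fenroso", "galgalfenne", "galgalsota", "galgaltorpa", "galgalvivi", "gallinfenne", "galmide", "galso", "galvipasar", "runbellu", "sarsar", "ventavi", "vikaven"
Leaf count: 13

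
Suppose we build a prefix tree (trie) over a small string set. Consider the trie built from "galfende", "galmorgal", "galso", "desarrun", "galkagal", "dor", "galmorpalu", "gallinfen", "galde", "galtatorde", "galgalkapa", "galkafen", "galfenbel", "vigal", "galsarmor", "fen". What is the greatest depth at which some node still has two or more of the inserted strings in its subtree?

6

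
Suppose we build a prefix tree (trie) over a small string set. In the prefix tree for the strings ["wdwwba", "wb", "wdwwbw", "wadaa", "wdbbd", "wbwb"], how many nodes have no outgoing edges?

A leaf is a node with no children — equivalently, the end of a word that is not a proper prefix of any other stored word.
Those words: "wadaa", "wbwb", "wdbbd", "wdwwba", "wdwwbw"
Leaf count: 5

5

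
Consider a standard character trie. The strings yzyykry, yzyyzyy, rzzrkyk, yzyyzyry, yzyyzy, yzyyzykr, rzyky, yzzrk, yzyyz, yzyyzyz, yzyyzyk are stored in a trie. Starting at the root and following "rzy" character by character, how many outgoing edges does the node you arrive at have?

1

Follow the path "rzy" to its node, then look at its outgoing edges.
Distinct next characters after "rzy": k.
That node has 1 child edge.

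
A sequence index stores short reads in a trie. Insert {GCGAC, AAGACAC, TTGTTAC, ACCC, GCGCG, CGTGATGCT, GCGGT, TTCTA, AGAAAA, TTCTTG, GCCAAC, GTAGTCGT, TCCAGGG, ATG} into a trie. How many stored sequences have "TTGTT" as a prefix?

Traverse to the node for "TTGTT", then collect every word in that subtree.
Words under "TTGTT": TTGTTAC
Count: 1

1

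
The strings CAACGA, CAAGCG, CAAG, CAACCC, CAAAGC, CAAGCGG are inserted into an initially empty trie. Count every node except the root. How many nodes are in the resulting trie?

Insert word by word; a character creates a node only if that edge doesn't already exist:
  "CAACGA" → 6 new (C, A, A, C, G, A)
  "CAAGCG" → prefix "CAA" already present; 3 new (G, C, G)
  "CAAG" → prefix "CAAG" already present; 0 new (none)
  "CAACCC" → prefix "CAAC" already present; 2 new (C, C)
  "CAAAGC" → prefix "CAA" already present; 3 new (A, G, C)
  "CAAGCGG" → prefix "CAAGCG" already present; 1 new (G)
Total nodes = 6 + 3 + 0 + 2 + 3 + 1 = 15

15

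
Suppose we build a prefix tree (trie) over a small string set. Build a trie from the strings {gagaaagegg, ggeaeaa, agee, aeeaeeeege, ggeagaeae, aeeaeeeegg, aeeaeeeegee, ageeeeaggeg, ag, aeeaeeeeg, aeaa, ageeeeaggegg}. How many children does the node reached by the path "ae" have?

Follow the path "ae" to its node, then look at its outgoing edges.
Distinct next characters after "ae": a, e.
That node has 2 child edges.

2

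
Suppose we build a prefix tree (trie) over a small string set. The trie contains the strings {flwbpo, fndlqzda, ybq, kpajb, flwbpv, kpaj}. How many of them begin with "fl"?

Filter for entries beginning with "fl":
Matches: "flwbpo", "flwbpv"
Count: 2

2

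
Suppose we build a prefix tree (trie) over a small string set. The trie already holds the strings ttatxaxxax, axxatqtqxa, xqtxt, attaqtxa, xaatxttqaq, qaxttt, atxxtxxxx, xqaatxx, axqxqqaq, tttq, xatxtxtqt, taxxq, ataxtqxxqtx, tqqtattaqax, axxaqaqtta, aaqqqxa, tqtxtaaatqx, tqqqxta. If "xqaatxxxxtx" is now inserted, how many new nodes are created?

"xqaatxx" is already a path in the trie; the remaining "xxtx" must be added.
New nodes needed: |"xqaatxxxxtx"| − 7 = 11 − 7 = 4.

4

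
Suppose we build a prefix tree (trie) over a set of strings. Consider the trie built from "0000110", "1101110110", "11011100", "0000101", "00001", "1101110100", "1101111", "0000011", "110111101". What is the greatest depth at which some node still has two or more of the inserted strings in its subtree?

8

Look for the deepest trie node that still has at least two words in its subtree.
e.g. "1101110100" and "1101110110" share the prefix "11011101" of length 8; no pair shares a longer one.
Longest shared-prefix length: 8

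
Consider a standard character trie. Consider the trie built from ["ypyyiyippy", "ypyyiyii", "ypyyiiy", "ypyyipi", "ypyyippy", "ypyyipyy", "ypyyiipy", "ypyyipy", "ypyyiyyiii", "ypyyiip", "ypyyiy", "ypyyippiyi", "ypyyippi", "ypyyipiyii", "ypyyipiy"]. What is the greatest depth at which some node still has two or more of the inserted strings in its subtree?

Look for the deepest trie node that still has at least two words in its subtree.
e.g. "ypyyipiy" and "ypyyipiyii" share the prefix "ypyyipiy" of length 8; no pair shares a longer one.
Longest shared-prefix length: 8

8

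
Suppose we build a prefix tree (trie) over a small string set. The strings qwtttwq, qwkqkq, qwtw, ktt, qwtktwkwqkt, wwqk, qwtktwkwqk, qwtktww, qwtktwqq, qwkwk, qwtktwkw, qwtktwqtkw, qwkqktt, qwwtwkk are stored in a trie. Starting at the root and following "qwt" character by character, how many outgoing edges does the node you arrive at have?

3

Walk "qwt" from the root, arriving at one node.
Distinct next characters after "qwt": k, t, w.
That node has 3 child edges.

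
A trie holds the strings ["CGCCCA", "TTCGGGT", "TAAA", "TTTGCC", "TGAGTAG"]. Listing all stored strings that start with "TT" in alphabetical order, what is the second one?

Filter for "TT…" and sort: "TTCGGGT", "TTTGCC"
Position 2: TTTGCC

TTTGCC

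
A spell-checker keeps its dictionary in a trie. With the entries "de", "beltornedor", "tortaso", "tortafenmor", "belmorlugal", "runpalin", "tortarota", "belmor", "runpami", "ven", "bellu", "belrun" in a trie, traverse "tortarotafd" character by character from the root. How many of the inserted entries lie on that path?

1

Traverse "tortarotafd" character by character; count nodes along the way that are marked as word ends.
Prefixes of the query that are stored words: "tortarota"
Count: 1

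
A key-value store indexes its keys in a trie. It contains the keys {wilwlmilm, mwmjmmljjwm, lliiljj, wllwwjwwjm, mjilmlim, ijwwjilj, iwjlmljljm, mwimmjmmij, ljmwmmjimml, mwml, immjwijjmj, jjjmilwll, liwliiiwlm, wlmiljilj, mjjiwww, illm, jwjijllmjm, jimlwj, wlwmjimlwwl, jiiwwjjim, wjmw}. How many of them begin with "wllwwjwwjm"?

1

Filter for entries beginning with "wllwwjwwjm":
Matches: "wllwwjwwjm"
Count: 1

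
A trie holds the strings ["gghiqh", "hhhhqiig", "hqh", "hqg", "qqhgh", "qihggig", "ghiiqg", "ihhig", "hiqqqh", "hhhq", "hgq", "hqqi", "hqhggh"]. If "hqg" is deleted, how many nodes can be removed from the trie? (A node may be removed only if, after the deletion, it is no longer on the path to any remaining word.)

1

Walk "hqg" from the leaf back toward the root, removing each node that no remaining word uses.
The suffix "g" (1 node) is used only by "hqg"; the node for "hq" still has the child "h", so pruning stops there.
Nodes removed: 1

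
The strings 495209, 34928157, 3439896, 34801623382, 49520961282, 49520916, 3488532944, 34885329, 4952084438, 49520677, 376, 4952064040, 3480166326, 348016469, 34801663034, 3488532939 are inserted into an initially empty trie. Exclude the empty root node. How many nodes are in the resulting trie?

68

Count nodes per top-level branch (shared prefixes stored once):
  '3'-branch (3439896, 34801623382, 348016469, 34801663034, 3480166326, 34885329, 3488532939, 3488532944, 34928157, 376): 43 nodes
  '4'-branch (4952064040, 49520677, 4952084438, 495209, 49520916, 49520961282): 25 nodes
Sum: 68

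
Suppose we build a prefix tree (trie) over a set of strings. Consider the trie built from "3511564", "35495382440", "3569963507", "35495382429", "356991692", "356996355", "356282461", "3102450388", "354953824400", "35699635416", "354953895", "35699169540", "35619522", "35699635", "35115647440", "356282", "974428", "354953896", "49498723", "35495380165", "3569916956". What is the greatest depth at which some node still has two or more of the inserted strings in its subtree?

11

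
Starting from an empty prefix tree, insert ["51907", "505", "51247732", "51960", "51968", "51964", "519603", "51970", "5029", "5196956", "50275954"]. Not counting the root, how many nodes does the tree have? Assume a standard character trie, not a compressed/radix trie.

Trie structure (* marks end of a word):
(root)
└─ 5
   ├─ 0
   │  ├─ 2
   │  │  ├─ 7
   │  │  │  └─ 5
   │  │  │     └─ 9
   │  │  │        └─ 5
   │  │  │           └─ 4 *
   │  │  └─ 9 *
   │  └─ 5 *
   └─ 1
      ├─ 2
      │  └─ 4
      │     └─ 7
      │        └─ 7
      │           └─ 3
      │              └─ 2 *
      └─ 9
         ├─ 0
         │  └─ 7 *
         ├─ 6
         │  ├─ 0 *
         │  │  └─ 3 *
         │  ├─ 4 *
         │  ├─ 8 *
         │  └─ 9
         │     └─ 5
         │        └─ 6 *
         └─ 7
            └─ 0 *
Counting every labelled node above: 30.

30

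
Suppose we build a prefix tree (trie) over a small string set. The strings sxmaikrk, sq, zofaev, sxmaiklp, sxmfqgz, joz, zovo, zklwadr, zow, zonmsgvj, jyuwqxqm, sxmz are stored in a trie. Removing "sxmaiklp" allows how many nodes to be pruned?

After clearing the end-marker at "sxmaiklp", prune upward until reaching a node still needed by another word.
The suffix "lp" (2 nodes) is used only by "sxmaiklp"; the node for "sxmaik" still has the child "r", so pruning stops there.
Nodes removed: 2

2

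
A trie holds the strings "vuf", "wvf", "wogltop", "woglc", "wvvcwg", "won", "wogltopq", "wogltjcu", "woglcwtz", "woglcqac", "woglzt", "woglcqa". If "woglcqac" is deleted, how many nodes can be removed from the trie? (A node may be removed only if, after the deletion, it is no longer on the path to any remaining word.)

1

After clearing the end-marker at "woglcqac", prune upward until reaching a node still needed by another word.
The suffix "c" (1 node) is used only by "woglcqac"; "woglcqa" is itself a stored word, so pruning stops there.
Nodes removed: 1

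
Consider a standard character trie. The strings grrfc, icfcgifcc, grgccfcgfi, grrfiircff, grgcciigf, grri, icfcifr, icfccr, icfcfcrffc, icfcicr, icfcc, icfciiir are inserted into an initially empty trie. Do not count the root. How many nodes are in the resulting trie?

For each word, the new-node count is its length minus the longest prefix already in the trie:
  "grrfc" → 5 new (g, r, r, f, c)
  "icfcgifcc" → 9 new (i, c, f, c, g, i, f, c, c)
  "grgccfcgfi" → prefix "gr" already present; 8 new (g, c, c, f, c, g, f, i)
  "grrfiircff" → prefix "grrf" already present; 6 new (i, i, r, c, f, f)
  "grgcciigf" → prefix "grgcc" already present; 4 new (i, i, g, f)
  "grri" → prefix "grr" already present; 1 new (i)
  "icfcifr" → prefix "icfc" already present; 3 new (i, f, r)
  "icfccr" → prefix "icfc" already present; 2 new (c, r)
  "icfcfcrffc" → prefix "icfc" already present; 6 new (f, c, r, f, f, c)
  "icfcicr" → prefix "icfci" already present; 2 new (c, r)
  "icfcc" → prefix "icfcc" already present; 0 new (none)
  "icfciiir" → prefix "icfci" already present; 3 new (i, i, r)
Total nodes = 5 + 9 + 8 + 6 + 4 + 1 + 3 + 2 + 6 + 2 + 0 + 3 = 49

49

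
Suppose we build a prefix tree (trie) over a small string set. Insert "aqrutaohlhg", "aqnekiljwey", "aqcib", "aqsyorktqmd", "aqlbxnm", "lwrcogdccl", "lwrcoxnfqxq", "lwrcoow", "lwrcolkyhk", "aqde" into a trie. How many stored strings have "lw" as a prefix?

4

Filter for entries beginning with "lw":
Matches: "lwrcogdccl", "lwrcolkyhk", "lwrcoow", "lwrcoxnfqxq"
Count: 4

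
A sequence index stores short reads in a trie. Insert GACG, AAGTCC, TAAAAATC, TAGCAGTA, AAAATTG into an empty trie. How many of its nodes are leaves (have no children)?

5

A leaf is a node with no children — equivalently, the end of a word that is not a proper prefix of any other stored word.
Those words: "AAAATTG", "AAGTCC", "GACG", "TAAAAATC", "TAGCAGTA"
Leaf count: 5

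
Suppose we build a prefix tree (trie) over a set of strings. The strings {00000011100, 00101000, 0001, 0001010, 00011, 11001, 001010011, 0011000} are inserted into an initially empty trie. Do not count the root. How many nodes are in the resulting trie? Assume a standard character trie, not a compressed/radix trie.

33

Trie structure (* marks end of a word):
(root)
├─ 0
│  └─ 0
│     ├─ 0
│     │  ├─ 0
│     │  │  └─ 0
│     │  │     └─ 0
│     │  │        └─ 1
│     │  │           └─ 1
│     │  │              └─ 1
│     │  │                 └─ 0
│     │  │                    └─ 0 *
│     │  └─ 1 *
│     │     ├─ 0
│     │     │  └─ 1
│     │     │     └─ 0 *
│     │     └─ 1 *
│     └─ 1
│        ├─ 0
│        │  └─ 1
│        │     └─ 0
│        │        └─ 0
│        │           ├─ 0 *
│        │           └─ 1
│        │              └─ 1 *
│        └─ 1
│           └─ 0
│              └─ 0
│                 └─ 0 *
└─ 1
   └─ 1
      └─ 0
         └─ 0
            └─ 1 *
Counting every labelled node above: 33.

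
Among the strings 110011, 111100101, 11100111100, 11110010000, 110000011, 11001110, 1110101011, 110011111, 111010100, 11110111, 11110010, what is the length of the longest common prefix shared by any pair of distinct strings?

8

Equivalently: take the maximum, over all pairs, of their longest common prefix length.
"111010100" and "1110101011" agree on "11101010" (8 characters) before diverging; nothing deeper is shared.
Longest shared-prefix length: 8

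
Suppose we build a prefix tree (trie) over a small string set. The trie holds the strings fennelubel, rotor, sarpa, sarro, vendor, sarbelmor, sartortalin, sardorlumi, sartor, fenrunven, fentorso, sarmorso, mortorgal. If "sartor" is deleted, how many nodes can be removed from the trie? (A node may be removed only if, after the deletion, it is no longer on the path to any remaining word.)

Walk "sartor" from the leaf back toward the root, removing each node that no remaining word uses.
Every node on "sartor" is still needed (e.g. by "sartortalin"), so nothing is freed.
Nodes removed: 0

0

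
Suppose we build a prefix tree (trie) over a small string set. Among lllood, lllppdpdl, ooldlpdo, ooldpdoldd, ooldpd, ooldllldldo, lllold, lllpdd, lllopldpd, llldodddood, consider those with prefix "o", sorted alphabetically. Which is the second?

ooldlpdo

Filter for "o…" and sort: "ooldllldldo", "ooldlpdo", "ooldpd", "ooldpdoldd"
Position 2: ooldlpdo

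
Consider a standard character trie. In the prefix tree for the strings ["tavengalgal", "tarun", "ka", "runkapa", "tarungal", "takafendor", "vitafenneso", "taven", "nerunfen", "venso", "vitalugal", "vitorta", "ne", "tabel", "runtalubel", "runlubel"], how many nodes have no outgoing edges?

13

Leaves are exactly the stored words that no other stored word extends.
Those words: "ka", "nerunfen", "runkapa", "runlubel", "runtalubel", "tabel", "takafendor", "tarungal", "tavengalgal", "venso", "vitafenneso", "vitalugal", "vitorta"
Leaf count: 13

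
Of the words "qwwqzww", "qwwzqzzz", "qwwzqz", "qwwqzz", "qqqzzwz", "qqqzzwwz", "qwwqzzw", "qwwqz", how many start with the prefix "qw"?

6

Traverse to the node for "qw", then collect every word in that subtree.
Words under "qw": qwwqz, qwwqzww, qwwqzz, qwwqzzw, qwwzqz, qwwzqzzz
Count: 6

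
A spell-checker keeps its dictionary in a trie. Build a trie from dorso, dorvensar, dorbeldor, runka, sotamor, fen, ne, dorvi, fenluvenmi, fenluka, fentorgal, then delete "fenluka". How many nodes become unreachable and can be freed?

2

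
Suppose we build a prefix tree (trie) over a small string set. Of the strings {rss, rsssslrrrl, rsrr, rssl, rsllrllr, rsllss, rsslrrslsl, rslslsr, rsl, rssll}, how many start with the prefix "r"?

10

Traverse to the node for "r", then collect every word in that subtree.
Matches: "rsl", "rsllrllr", "rsllss", "rslslsr", "rsrr", "rss", "rssl", "rssll", "rsslrrslsl", "rsssslrrrl"
Count: 10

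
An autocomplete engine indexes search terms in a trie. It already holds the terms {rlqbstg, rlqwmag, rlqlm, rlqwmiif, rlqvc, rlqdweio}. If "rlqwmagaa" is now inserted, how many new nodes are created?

"rlqwmag" is already a path in the trie; the remaining "aa" must be added.
Each of the 2 remaining characters creates one node.

2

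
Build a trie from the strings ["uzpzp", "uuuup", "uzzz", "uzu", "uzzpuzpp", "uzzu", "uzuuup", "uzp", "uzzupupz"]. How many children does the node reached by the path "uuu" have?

1

The children of the "uuu" node are the distinct next characters among strings starting with "uuu".
Characters that immediately follow "uuu" among the stored strings: {u}.
That node has 1 child edge.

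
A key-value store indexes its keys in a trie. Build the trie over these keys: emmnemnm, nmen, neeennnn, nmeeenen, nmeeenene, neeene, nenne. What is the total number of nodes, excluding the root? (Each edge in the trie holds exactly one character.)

Insert word by word; a character creates a node only if that edge doesn't already exist:
  "emmnemnm" → 8 new (e, m, m, n, e, m, n, m)
  "nmen" → 4 new (n, m, e, n)
  "neeennnn" → prefix "n" already present; 7 new (e, e, e, n, n, n, n)
  "nmeeenen" → prefix "nme" already present; 5 new (e, e, n, e, n)
  "nmeeenene" → prefix "nmeeenen" already present; 1 new (e)
  "neeene" → prefix "neeen" already present; 1 new (e)
  "nenne" → prefix "ne" already present; 3 new (n, n, e)
Total nodes = 8 + 4 + 7 + 5 + 1 + 1 + 3 = 29

29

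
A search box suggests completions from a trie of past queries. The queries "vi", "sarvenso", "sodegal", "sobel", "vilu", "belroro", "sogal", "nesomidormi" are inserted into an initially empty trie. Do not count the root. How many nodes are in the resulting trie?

42

Trace insertions, counting only characters that open a new branch:
  "vi" → 2 new (v, i)
  "sarvenso" → 8 new (s, a, r, v, e, n, s, o)
  "sodegal" → prefix "s" already present; 6 new (o, d, e, g, a, l)
  "sobel" → prefix "so" already present; 3 new (b, e, l)
  "vilu" → prefix "vi" already present; 2 new (l, u)
  "belroro" → 7 new (b, e, l, r, o, r, o)
  "sogal" → prefix "so" already present; 3 new (g, a, l)
  "nesomidormi" → 11 new (n, e, s, o, m, i, d, o, r, m, i)
Total nodes = 2 + 8 + 6 + 3 + 2 + 7 + 3 + 11 = 42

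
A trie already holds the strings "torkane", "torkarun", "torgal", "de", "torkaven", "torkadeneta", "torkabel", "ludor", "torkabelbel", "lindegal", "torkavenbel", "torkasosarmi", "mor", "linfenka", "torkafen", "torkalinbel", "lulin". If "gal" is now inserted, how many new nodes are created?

Nothing in the trie begins with "g"; the whole of "gal" is new.
3 − 0 = 3 new nodes.

3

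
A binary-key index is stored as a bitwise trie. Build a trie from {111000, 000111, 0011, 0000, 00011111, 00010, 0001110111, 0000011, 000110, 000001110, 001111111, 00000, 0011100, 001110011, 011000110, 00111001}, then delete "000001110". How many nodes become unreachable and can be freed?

A node on "000001110"'s path can go only if nothing else ends at it or branches off below it.
The suffix "10" (2 nodes) is used only by "000001110"; "0000011" is itself a stored word, so pruning stops there.
Nodes removed: 2

2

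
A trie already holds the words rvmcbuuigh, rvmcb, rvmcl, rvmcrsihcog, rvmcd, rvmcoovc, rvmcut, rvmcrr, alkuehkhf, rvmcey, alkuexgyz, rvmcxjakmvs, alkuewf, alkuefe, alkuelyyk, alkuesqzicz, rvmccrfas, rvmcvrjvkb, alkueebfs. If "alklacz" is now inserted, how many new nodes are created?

4

"alk" is already a path in the trie; the remaining "lacz" must be added.
Each of the 4 remaining characters creates one node.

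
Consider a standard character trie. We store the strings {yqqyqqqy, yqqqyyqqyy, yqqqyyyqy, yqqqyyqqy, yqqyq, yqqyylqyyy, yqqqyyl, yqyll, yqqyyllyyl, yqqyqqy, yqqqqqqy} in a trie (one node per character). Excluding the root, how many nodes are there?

37

Count nodes per top-level branch (shared prefixes stored once):
  'y'-branch (yqqqqqqy, yqqqyyl, yqqqyyqqy, yqqqyyqqyy, yqqqyyyqy, yqqyq, yqqyqqqy, yqqyqqy, yqqyyllyyl, yqqyylqyyy, yqyll): 37 nodes
Sum: 37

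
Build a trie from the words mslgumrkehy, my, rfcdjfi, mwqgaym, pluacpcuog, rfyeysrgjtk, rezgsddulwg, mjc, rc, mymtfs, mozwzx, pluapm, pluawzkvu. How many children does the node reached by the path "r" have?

3

Follow the path "r" to its node, then look at its outgoing edges.
Characters that immediately follow "r" among the stored strings: {c, e, f}.
That node has 3 child edges.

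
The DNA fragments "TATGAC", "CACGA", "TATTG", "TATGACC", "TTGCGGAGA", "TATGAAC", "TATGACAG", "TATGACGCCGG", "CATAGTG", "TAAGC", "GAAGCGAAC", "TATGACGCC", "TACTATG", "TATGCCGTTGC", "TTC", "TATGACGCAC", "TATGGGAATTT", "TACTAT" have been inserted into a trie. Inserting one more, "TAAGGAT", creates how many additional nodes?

3

"TAAG" is already a path in the trie; the remaining "GAT" must be added.
New nodes needed: |"TAAGGAT"| − 4 = 7 − 4 = 3.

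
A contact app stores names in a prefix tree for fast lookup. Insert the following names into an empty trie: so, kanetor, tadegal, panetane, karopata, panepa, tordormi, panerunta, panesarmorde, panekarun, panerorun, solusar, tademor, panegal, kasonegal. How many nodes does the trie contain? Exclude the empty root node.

79

Insert word by word; a character creates a node only if that edge doesn't already exist:
  "so" → 2 new (s, o)
  "kanetor" → 7 new (k, a, n, e, t, o, r)
  "tadegal" → 7 new (t, a, d, e, g, a, l)
  "panetane" → 8 new (p, a, n, e, t, a, n, e)
  "karopata" → prefix "ka" already present; 6 new (r, o, p, a, t, a)
  "panepa" → prefix "pane" already present; 2 new (p, a)
  "tordormi" → prefix "t" already present; 7 new (o, r, d, o, r, m, i)
  "panerunta" → prefix "pane" already present; 5 new (r, u, n, t, a)
  "panesarmorde" → prefix "pane" already present; 8 new (s, a, r, m, o, r, d, e)
  "panekarun" → prefix "pane" already present; 5 new (k, a, r, u, n)
  "panerorun" → prefix "paner" already present; 4 new (o, r, u, n)
  "solusar" → prefix "so" already present; 5 new (l, u, s, a, r)
  "tademor" → prefix "tade" already present; 3 new (m, o, r)
  "panegal" → prefix "pane" already present; 3 new (g, a, l)
  "kasonegal" → prefix "ka" already present; 7 new (s, o, n, e, g, a, l)
Total nodes = 2 + 7 + 7 + 8 + 6 + 2 + 7 + 5 + 8 + 5 + 4 + 5 + 3 + 3 + 7 = 79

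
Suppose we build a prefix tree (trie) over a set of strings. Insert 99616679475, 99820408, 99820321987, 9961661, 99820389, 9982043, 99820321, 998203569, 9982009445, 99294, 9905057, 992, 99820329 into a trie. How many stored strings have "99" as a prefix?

13

Traverse to the node for "99", then collect every word in that subtree.
Words under "99": 9905057, 992, 99294, 9961661, 99616679475, 9982009445, 99820321, 99820321987, 99820329, 998203569, 99820389, 99820408, 9982043
Count: 13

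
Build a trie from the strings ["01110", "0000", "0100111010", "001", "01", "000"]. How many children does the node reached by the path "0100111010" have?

0

Walk "0100111010" from the root, arriving at one node.
No stored string extends past "0100111010".
That node has 0 child edges.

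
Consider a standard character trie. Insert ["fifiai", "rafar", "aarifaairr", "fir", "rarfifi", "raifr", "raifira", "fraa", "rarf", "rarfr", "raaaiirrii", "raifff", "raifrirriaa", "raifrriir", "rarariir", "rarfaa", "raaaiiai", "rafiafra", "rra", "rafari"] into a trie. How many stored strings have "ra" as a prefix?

15

Traverse to the node for "ra", then collect every word in that subtree.
Words under "ra": raaaiiai, raaaiirrii, rafar, rafari, rafiafra, raifff, raifira, raifr, raifrirriaa, raifrriir, rarariir, rarf, rarfaa, rarfifi, rarfr
Count: 15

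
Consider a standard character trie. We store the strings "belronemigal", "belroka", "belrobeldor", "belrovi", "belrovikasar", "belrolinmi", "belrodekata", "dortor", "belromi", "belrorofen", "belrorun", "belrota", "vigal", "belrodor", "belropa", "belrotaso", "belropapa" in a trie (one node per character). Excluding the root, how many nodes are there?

For each word, the new-node count is its length minus the longest prefix already in the trie:
  "belronemigal" → 12 new (b, e, l, r, o, n, e, m, i, g, a, l)
  "belroka" → prefix "belro" already present; 2 new (k, a)
  "belrobeldor" → prefix "belro" already present; 6 new (b, e, l, d, o, r)
  "belrovi" → prefix "belro" already present; 2 new (v, i)
  "belrovikasar" → prefix "belrovi" already present; 5 new (k, a, s, a, r)
  "belrolinmi" → prefix "belro" already present; 5 new (l, i, n, m, i)
  "belrodekata" → prefix "belro" already present; 6 new (d, e, k, a, t, a)
  "dortor" → 6 new (d, o, r, t, o, r)
  "belromi" → prefix "belro" already present; 2 new (m, i)
  "belrorofen" → prefix "belro" already present; 5 new (r, o, f, e, n)
  "belrorun" → prefix "belror" already present; 2 new (u, n)
  "belrota" → prefix "belro" already present; 2 new (t, a)
  "vigal" → 5 new (v, i, g, a, l)
  "belrodor" → prefix "belrod" already present; 2 new (o, r)
  "belropa" → prefix "belro" already present; 2 new (p, a)
  "belrotaso" → prefix "belrota" already present; 2 new (s, o)
  "belropapa" → prefix "belropa" already present; 2 new (p, a)
Total nodes = 12 + 2 + 6 + 2 + 5 + 5 + 6 + 6 + 2 + 5 + 2 + 2 + 5 + 2 + 2 + 2 + 2 = 68

68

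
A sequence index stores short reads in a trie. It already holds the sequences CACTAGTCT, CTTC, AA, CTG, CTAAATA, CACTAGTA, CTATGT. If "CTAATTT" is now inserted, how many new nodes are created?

3

Walking "CTAATTT" from the root, the first 4 characters ("CTAA") follow existing edges; "T" is the first miss.
New nodes needed: |"CTAATTT"| − 4 = 7 − 4 = 3.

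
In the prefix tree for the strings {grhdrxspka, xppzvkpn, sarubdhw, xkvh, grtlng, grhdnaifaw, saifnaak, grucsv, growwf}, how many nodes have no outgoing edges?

9

Leaves are exactly the stored words that no other stored word extends.
Those words: "grhdnaifaw", "grhdrxspka", "growwf", "grtlng", "grucsv", "saifnaak", "sarubdhw", "xkvh", "xppzvkpn"
Leaf count: 9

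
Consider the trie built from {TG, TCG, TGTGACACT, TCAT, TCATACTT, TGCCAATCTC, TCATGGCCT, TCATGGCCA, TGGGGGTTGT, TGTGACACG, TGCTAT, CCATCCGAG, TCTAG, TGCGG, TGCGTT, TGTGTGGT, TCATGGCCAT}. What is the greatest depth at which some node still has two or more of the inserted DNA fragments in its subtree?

9

The deepest shared node is where two words last agree before diverging.
"TCATGGCCA" and "TCATGGCCAT" agree on "TCATGGCCA" (9 characters) before diverging; nothing deeper is shared.
Longest shared-prefix length: 9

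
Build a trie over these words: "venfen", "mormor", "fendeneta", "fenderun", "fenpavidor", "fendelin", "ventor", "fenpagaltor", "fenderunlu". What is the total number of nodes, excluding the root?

Insert word by word; a character creates a node only if that edge doesn't already exist:
  "venfen" → 6 new (v, e, n, f, e, n)
  "mormor" → 6 new (m, o, r, m, o, r)
  "fendeneta" → 9 new (f, e, n, d, e, n, e, t, a)
  "fenderun" → prefix "fende" already present; 3 new (r, u, n)
  "fenpavidor" → prefix "fen" already present; 7 new (p, a, v, i, d, o, r)
  "fendelin" → prefix "fende" already present; 3 new (l, i, n)
  "ventor" → prefix "ven" already present; 3 new (t, o, r)
  "fenpagaltor" → prefix "fenpa" already present; 6 new (g, a, l, t, o, r)
  "fenderunlu" → prefix "fenderun" already present; 2 new (l, u)
Total nodes = 6 + 6 + 9 + 3 + 7 + 3 + 3 + 6 + 2 = 45

45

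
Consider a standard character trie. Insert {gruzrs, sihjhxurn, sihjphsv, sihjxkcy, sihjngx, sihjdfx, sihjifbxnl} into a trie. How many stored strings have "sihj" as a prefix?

Filter for entries beginning with "sihj":
Words under "sihj": sihjdfx, sihjhxurn, sihjifbxnl, sihjngx, sihjphsv, sihjxkcy
Count: 6

6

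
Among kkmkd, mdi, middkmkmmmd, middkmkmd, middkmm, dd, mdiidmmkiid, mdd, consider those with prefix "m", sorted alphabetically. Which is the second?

mdi

DFS of the "m" subtree visits, in order: "mdd", "mdi", "mdiidmmkiid", "middkmkmd", "middkmkmmmd", "middkmm"
Position 2: mdi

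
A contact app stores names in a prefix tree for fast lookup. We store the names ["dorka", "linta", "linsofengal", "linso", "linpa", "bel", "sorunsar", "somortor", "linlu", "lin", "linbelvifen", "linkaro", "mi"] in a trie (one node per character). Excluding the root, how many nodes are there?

53

Trace insertions, counting only characters that open a new branch:
  "dorka" → 5 new (d, o, r, k, a)
  "linta" → 5 new (l, i, n, t, a)
  "linsofengal" → prefix "lin" already present; 8 new (s, o, f, e, n, g, a, l)
  "linso" → prefix "linso" already present; 0 new (none)
  "linpa" → prefix "lin" already present; 2 new (p, a)
  "bel" → 3 new (b, e, l)
  "sorunsar" → 8 new (s, o, r, u, n, s, a, r)
  "somortor" → prefix "so" already present; 6 new (m, o, r, t, o, r)
  "linlu" → prefix "lin" already present; 2 new (l, u)
  "lin" → prefix "lin" already present; 0 new (none)
  "linbelvifen" → prefix "lin" already present; 8 new (b, e, l, v, i, f, e, n)
  "linkaro" → prefix "lin" already present; 4 new (k, a, r, o)
  "mi" → 2 new (m, i)
Total nodes = 5 + 5 + 8 + 0 + 2 + 3 + 8 + 6 + 2 + 0 + 8 + 4 + 2 = 53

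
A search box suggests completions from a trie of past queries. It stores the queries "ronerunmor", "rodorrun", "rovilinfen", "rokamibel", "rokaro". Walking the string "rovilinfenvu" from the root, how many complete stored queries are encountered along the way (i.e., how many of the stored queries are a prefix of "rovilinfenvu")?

1

Traverse "rovilinfenvu" character by character; count nodes along the way that are marked as word ends.
Prefixes of the query that are stored words: "rovilinfen"
Count: 1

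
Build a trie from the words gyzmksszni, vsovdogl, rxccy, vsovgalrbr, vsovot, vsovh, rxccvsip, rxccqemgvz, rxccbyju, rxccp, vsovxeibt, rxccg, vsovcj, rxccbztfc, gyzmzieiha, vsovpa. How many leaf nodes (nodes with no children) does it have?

16

A leaf is a node with no children — equivalently, the end of a word that is not a proper prefix of any other stored word.
Those words: "gyzmksszni", "gyzmzieiha", "rxccbyju", "rxccbztfc", "rxccg", "rxccp", "rxccqemgvz", "rxccvsip", "rxccy", "vsovcj", "vsovdogl", "vsovgalrbr", "vsovh", "vsovot", "vsovpa", "vsovxeibt"
Leaf count: 16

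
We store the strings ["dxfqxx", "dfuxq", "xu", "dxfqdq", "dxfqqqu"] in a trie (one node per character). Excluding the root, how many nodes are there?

Trace insertions, counting only characters that open a new branch:
  "dxfqxx" → 6 new (d, x, f, q, x, x)
  "dfuxq" → prefix "d" already present; 4 new (f, u, x, q)
  "xu" → 2 new (x, u)
  "dxfqdq" → prefix "dxfq" already present; 2 new (d, q)
  "dxfqqqu" → prefix "dxfq" already present; 3 new (q, q, u)
Total nodes = 6 + 4 + 2 + 2 + 3 = 17

17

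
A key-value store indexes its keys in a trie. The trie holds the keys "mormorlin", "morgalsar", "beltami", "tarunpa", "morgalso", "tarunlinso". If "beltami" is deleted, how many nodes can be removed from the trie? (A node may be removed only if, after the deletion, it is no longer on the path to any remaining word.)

7

After clearing the end-marker at "beltami", prune upward until reaching a node still needed by another word.
No other word shares any prefix with "beltami", so all 7 of its nodes go.
Nodes removed: 7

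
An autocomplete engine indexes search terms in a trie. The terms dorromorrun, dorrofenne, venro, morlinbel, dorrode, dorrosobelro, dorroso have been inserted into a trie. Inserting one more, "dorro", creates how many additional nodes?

0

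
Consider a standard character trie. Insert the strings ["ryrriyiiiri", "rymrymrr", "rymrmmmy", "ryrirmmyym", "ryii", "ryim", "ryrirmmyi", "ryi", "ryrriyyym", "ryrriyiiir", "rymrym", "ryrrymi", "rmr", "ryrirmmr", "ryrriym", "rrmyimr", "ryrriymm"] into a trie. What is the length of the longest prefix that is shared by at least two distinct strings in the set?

10

Look for the deepest trie node that still has at least two words in its subtree.
e.g. "ryrriyiiir" and "ryrriyiiiri" share the prefix "ryrriyiiir" of length 10; no pair shares a longer one.
Longest shared-prefix length: 10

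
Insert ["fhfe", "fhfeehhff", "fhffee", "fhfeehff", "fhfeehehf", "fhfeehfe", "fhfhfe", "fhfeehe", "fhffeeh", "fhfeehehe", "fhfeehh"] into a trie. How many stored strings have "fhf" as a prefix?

Walk to "fhf"; the words in its subtree are exactly those with that prefix.
Words under "fhf": fhfe, fhfeehe, fhfeehehe, fhfeehehf, fhfeehfe, fhfeehff, fhfeehh, fhfeehhff, fhffee, fhffeeh, fhfhfe
Count: 11

11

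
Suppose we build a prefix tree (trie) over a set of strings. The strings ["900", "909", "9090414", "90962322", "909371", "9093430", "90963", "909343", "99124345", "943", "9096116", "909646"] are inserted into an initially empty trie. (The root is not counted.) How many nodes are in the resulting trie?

34

Trie structure (* marks end of a word):
(root)
└─ 9
   ├─ 0
   │  ├─ 0 *
   │  └─ 9 *
   │     ├─ 0
   │     │  └─ 4
   │     │     └─ 1
   │     │        └─ 4 *
   │     ├─ 3
   │     │  ├─ 4
   │     │  │  └─ 3 *
   │     │  │     └─ 0 *
   │     │  └─ 7
   │     │     └─ 1 *
   │     └─ 6
   │        ├─ 1
   │        │  └─ 1
   │        │     └─ 6 *
   │        ├─ 2
   │        │  └─ 3
   │        │     └─ 2
   │        │        └─ 2 *
   │        ├─ 3 *
   │        └─ 4
   │           └─ 6 *
   ├─ 4
   │  └─ 3 *
   └─ 9
      └─ 1
         └─ 2
            └─ 4
               └─ 3
                  └─ 4
                     └─ 5 *
Counting every labelled node above: 34.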